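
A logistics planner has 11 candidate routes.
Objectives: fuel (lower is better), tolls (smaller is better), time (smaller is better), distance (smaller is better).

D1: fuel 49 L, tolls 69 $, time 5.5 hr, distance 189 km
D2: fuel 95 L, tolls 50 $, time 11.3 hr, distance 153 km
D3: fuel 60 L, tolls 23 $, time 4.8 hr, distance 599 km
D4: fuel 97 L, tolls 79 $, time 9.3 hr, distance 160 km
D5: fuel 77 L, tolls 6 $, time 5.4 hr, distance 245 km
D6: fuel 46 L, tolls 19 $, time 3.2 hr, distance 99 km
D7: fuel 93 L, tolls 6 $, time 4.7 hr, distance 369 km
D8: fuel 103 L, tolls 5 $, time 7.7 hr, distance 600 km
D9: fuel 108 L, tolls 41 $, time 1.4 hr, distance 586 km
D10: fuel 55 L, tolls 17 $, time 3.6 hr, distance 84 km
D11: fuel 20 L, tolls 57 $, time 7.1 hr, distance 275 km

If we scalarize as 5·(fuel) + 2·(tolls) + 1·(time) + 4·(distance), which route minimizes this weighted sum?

D10

D1: 5·49 + 2·69 + 1·5.5 + 4·189 = 1144.5
D2: 5·95 + 2·50 + 1·11.3 + 4·153 = 1198.3
D3: 5·60 + 2·23 + 1·4.8 + 4·599 = 2746.8
D4: 5·97 + 2·79 + 1·9.3 + 4·160 = 1292.3
D5: 5·77 + 2·6 + 1·5.4 + 4·245 = 1382.4
D6: 5·46 + 2·19 + 1·3.2 + 4·99 = 667.2
D7: 5·93 + 2·6 + 1·4.7 + 4·369 = 1957.7
D8: 5·103 + 2·5 + 1·7.7 + 4·600 = 2932.7
D9: 5·108 + 2·41 + 1·1.4 + 4·586 = 2967.4
D10: 5·55 + 2·17 + 1·3.6 + 4·84 = 648.6
D11: 5·20 + 2·57 + 1·7.1 + 4·275 = 1321.1
Lowest: D10 at 648.6.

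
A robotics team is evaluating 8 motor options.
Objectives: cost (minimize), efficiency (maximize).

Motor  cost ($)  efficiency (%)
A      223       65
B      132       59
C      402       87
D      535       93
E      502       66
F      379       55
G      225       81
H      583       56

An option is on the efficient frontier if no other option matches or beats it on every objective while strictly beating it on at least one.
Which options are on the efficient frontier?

A: not dominated.
B: not dominated (best cost).
C: not dominated.
D: not dominated (best efficiency).
E: dominated by C (cost 402≤502, efficiency 87≥66).
F: dominated by A (cost 223≤379, efficiency 65≥55).
G: not dominated.
H: dominated by A (cost 223≤583, efficiency 65≥56).

A, B, C, D, G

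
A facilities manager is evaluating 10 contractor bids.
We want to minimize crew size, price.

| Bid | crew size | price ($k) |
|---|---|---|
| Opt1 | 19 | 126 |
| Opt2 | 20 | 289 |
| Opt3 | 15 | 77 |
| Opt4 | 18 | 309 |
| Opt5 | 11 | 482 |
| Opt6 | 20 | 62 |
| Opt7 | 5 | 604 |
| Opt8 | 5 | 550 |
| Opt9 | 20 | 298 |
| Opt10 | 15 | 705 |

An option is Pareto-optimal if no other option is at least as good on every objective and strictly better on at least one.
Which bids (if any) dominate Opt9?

Opt1: crew size 19≤20, price 126≤298 — dominates Opt9.
Opt2: crew size 20≤20, price 289≤298 — dominates Opt9.
Opt3: crew size 15≤20, price 77≤298 — dominates Opt9.
Opt6: crew size 20≤20, price 62≤298 — dominates Opt9.
Others (Opt4, Opt5, Opt7, Opt8, Opt10) are each worse than Opt9 on at least one objective.

Opt1, Opt2, Opt3, Opt6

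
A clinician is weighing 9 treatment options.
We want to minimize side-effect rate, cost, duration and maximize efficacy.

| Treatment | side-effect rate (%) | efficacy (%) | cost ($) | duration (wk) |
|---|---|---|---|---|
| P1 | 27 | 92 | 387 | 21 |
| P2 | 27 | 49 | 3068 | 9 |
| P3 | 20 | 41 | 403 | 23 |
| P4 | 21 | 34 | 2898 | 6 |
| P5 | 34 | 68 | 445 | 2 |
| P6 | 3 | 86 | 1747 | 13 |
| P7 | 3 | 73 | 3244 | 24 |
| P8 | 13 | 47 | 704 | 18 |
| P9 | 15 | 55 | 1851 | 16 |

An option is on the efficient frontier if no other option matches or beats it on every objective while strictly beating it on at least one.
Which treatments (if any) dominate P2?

P1: worse on duration (21 vs 9).
P3: worse on efficacy (41 vs 49).
P4: worse on efficacy (34 vs 49).
P5: worse on side-effect rate (34 vs 27).
P6: worse on duration (13 vs 9).
P7: worse on cost (3244 vs 3068).
P8: worse on efficacy (47 vs 49).
P9: worse on duration (16 vs 9).
No option dominates P2.

none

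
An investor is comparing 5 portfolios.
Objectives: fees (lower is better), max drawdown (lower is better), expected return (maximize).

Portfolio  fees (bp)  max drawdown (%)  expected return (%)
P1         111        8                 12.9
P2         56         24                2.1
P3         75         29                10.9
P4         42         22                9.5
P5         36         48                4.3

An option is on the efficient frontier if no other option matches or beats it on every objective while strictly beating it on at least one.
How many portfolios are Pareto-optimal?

P1: not dominated (best max drawdown).
P2: dominated by P4 (fees 42≤56, max drawdown 22≤24, expected return 9.5≥2.1).
P3: not dominated.
P4: not dominated.
P5: not dominated (best fees).
Pareto-optimal: P1, P3, P4, P5 → 4.

4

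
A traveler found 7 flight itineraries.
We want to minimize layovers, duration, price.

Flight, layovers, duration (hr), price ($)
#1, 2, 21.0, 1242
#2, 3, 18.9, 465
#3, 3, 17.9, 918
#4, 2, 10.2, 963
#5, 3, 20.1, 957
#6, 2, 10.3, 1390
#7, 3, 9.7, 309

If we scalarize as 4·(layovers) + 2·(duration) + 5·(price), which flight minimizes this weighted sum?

#7

#1: 4·2 + 2·21.0 + 5·1242 = 6260.0
#2: 4·3 + 2·18.9 + 5·465 = 2374.8
#3: 4·3 + 2·17.9 + 5·918 = 4637.8
#4: 4·2 + 2·10.2 + 5·963 = 4843.4
#5: 4·3 + 2·20.1 + 5·957 = 4837.2
#6: 4·2 + 2·10.3 + 5·1390 = 6978.6
#7: 4·3 + 2·9.7 + 5·309 = 1576.4
Lowest: #7 at 1576.4.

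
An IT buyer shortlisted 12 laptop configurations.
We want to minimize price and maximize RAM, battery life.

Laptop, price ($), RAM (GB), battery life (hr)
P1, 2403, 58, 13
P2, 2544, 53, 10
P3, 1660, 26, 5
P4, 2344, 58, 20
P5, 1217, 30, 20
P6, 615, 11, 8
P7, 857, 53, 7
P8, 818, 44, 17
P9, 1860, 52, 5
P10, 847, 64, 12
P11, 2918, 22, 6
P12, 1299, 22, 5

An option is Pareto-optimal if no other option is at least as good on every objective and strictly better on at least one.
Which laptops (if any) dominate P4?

none

P1: worse on price (2403 vs 2344).
P2: worse on price (2544 vs 2344).
P3: worse on RAM (26 vs 58).
P5: worse on RAM (30 vs 58).
P6: worse on RAM (11 vs 58).
P7: worse on RAM (53 vs 58).
P8: worse on RAM (44 vs 58).
P9: worse on RAM (52 vs 58).
P10: worse on battery life (12 vs 20).
P11: worse on price (2918 vs 2344).
P12: worse on RAM (22 vs 58).
No option dominates P4.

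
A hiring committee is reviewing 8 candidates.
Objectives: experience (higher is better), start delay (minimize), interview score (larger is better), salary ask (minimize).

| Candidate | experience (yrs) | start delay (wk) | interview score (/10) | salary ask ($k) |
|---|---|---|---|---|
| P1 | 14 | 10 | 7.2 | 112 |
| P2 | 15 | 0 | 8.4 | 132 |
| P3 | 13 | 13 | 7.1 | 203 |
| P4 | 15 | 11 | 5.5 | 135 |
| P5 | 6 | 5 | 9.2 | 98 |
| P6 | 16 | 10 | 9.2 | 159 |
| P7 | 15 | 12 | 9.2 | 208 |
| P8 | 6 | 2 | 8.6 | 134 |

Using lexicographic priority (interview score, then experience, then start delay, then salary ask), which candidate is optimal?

P6

First maximize interview score: best is 9.2, kept {P5, P6, P7}.
Then maximize experience: best is 16, kept {P6}.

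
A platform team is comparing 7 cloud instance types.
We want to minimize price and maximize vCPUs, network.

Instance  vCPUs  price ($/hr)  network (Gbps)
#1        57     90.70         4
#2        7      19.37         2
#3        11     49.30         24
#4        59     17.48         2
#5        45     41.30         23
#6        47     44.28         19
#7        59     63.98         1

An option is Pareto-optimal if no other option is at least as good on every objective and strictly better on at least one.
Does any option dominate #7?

Yes

#4 vs #7: vCPUs 59≥59, price 17.48≤63.98, network 2≥1 — #4 is at least as good on every objective and strictly better on at least one, so #4 dominates #7.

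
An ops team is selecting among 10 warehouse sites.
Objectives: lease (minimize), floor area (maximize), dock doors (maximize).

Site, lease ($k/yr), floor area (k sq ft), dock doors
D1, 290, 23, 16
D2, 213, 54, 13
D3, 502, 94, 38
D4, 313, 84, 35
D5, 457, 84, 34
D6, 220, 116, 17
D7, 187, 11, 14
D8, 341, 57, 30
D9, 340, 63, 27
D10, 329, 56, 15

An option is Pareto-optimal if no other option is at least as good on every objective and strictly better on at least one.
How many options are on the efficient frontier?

5

D1: dominated by D6 (lease 220≤290, floor area 116≥23, dock doors 17≥16).
D2: not dominated.
D3: not dominated (best dock doors).
D4: not dominated.
D5: dominated by D4 (lease 313≤457, floor area 84≥84, dock doors 35≥34).
D6: not dominated (best floor area).
D7: not dominated (best lease).
D8: dominated by D4 (lease 313≤341, floor area 84≥57, dock doors 35≥30).
D9: dominated by D4 (lease 313≤340, floor area 84≥63, dock doors 35≥27).
D10: dominated by D4 (lease 313≤329, floor area 84≥56, dock doors 35≥15).
Pareto-optimal: D2, D3, D4, D6, D7 → 5.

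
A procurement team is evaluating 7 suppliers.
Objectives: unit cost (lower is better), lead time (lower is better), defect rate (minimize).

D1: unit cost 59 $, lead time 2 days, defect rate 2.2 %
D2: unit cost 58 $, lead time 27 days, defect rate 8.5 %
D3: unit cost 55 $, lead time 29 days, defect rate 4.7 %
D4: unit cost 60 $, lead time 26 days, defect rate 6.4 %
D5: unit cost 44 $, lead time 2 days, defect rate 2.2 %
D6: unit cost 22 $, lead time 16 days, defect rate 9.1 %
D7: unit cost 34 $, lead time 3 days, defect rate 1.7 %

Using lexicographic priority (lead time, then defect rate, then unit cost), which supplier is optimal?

First minimize lead time: best is 2, kept {D1, D5}.
Then minimize defect rate: best is 2.2, kept {D1, D5}.
Then minimize unit cost: best is 44, kept {D5}.

D5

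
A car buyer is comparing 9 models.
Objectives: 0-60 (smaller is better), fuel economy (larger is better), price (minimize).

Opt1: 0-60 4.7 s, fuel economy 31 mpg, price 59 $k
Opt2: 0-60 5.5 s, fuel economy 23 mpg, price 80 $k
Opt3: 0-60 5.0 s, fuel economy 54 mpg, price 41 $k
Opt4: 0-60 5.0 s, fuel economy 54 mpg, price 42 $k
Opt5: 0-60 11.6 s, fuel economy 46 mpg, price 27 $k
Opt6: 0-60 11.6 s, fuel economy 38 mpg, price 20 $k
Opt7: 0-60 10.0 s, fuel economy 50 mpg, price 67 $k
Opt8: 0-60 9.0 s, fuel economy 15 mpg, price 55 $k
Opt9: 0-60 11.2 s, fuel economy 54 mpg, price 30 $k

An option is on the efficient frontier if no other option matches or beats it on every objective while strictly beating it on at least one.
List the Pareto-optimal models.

Opt1, Opt3, Opt5, Opt6, Opt9

Opt1: not dominated (best 0-60).
Opt2: dominated by Opt1 (0-60 4.7≤5.5, fuel economy 31≥23, price 59≤80).
Opt3: not dominated.
Opt4: dominated by Opt3 (0-60 5.0≤5.0, fuel economy 54≥54, price 41≤42).
Opt5: not dominated.
Opt6: not dominated (best price).
Opt7: dominated by Opt3 (0-60 5.0≤10.0, fuel economy 54≥50, price 41≤67).
Opt8: dominated by Opt3 (0-60 5.0≤9.0, fuel economy 54≥15, price 41≤55).
Opt9: not dominated.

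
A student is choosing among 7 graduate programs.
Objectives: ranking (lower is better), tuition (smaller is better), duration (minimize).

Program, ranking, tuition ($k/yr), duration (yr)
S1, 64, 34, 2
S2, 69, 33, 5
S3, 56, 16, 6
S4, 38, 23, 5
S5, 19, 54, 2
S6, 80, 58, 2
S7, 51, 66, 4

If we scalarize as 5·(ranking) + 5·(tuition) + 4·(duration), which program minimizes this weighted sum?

S1: 5·64 + 5·34 + 4·2 = 498
S2: 5·69 + 5·33 + 4·5 = 530
S3: 5·56 + 5·16 + 4·6 = 384
S4: 5·38 + 5·23 + 4·5 = 325
S5: 5·19 + 5·54 + 4·2 = 373
S6: 5·80 + 5·58 + 4·2 = 698
S7: 5·51 + 5·66 + 4·4 = 601
Lowest: S4 at 325.

S4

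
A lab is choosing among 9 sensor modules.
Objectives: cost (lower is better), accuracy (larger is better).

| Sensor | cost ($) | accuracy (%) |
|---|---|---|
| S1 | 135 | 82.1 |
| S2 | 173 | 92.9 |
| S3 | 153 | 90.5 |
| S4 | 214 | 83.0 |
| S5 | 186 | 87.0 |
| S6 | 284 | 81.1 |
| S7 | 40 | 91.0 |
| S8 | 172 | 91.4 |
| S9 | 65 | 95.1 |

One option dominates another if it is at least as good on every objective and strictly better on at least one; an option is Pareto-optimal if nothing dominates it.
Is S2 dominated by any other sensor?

Yes

S9 vs S2: cost 65≤173, accuracy 95.1≥92.9 — S9 is at least as good on every objective and strictly better on at least one, so S9 dominates S2.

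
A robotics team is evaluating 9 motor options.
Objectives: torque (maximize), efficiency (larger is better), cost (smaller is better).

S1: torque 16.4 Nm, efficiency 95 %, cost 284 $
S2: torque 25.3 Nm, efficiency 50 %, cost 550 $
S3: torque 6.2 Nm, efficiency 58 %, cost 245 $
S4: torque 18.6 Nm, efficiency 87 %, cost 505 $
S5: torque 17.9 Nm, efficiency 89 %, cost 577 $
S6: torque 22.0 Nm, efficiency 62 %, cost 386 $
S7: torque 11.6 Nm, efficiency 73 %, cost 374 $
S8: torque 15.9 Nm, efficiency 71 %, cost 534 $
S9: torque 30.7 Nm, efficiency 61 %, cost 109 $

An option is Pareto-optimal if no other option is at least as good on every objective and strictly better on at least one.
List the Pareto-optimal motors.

S1: not dominated (best efficiency).
S2: dominated by S9 (torque 30.7≥25.3, efficiency 61≥50, cost 109≤550).
S3: dominated by S9 (torque 30.7≥6.2, efficiency 61≥58, cost 109≤245).
S4: not dominated.
S5: not dominated.
S6: not dominated.
S7: dominated by S1 (torque 16.4≥11.6, efficiency 95≥73, cost 284≤374).
S8: dominated by S1 (torque 16.4≥15.9, efficiency 95≥71, cost 284≤534).
S9: not dominated (best torque).

S1, S4, S5, S6, S9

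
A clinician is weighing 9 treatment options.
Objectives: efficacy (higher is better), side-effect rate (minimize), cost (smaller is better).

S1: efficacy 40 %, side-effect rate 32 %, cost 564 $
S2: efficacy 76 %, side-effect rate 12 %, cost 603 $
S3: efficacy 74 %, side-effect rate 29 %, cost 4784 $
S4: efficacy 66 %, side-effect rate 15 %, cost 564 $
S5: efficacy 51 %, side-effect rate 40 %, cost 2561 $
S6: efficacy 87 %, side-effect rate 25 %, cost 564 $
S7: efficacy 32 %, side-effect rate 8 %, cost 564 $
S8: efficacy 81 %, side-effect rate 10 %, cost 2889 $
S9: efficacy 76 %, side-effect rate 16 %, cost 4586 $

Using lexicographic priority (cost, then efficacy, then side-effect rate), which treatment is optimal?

S6

First minimize cost: best is 564, kept {S1, S4, S6, S7}.
Then maximize efficacy: best is 87, kept {S6}.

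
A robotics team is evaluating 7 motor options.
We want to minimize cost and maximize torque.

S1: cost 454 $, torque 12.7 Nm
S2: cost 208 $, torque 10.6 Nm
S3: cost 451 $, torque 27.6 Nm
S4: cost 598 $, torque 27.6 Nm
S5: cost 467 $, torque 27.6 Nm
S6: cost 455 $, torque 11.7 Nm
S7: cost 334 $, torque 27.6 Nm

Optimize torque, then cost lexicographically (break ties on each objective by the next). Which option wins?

S7

First maximize torque: best is 27.6, kept {S3, S4, S5, S7}.
Then minimize cost: best is 334, kept {S7}.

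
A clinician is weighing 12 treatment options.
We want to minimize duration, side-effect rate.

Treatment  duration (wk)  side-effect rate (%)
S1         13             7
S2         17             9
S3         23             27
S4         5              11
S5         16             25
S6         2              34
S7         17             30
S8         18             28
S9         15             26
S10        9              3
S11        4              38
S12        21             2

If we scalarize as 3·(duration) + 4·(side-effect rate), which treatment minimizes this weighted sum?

S10

S1: 3·13 + 4·7 = 67
S2: 3·17 + 4·9 = 87
S3: 3·23 + 4·27 = 177
S4: 3·5 + 4·11 = 59
S5: 3·16 + 4·25 = 148
S6: 3·2 + 4·34 = 142
S7: 3·17 + 4·30 = 171
S8: 3·18 + 4·28 = 166
S9: 3·15 + 4·26 = 149
S10: 3·9 + 4·3 = 39
S11: 3·4 + 4·38 = 164
S12: 3·21 + 4·2 = 71
Lowest: S10 at 39.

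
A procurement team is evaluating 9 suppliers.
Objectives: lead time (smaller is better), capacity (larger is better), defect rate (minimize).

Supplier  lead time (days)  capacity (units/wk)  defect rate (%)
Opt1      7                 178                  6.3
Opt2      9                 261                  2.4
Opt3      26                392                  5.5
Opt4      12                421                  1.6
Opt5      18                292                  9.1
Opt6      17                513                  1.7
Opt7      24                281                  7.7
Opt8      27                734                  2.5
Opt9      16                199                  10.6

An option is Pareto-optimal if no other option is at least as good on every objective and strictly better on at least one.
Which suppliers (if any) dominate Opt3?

Opt4: lead time 12≤26, capacity 421≥392, defect rate 1.6≤5.5 — dominates Opt3.
Opt6: lead time 17≤26, capacity 513≥392, defect rate 1.7≤5.5 — dominates Opt3.
Others (Opt1, Opt2, Opt5, Opt7, Opt8, Opt9) are each worse than Opt3 on at least one objective.

Opt4, Opt6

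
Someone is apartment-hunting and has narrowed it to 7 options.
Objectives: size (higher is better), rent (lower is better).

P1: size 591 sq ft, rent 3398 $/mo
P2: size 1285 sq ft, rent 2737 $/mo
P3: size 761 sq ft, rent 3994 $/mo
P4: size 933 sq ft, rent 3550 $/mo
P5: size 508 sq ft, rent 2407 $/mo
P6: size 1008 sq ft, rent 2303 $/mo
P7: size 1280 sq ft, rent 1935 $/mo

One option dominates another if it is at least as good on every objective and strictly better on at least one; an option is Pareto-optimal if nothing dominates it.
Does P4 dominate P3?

Yes

P4 vs P3: size 933≥761, rent 3550≤3994 — P4 is at least as good on every objective with at least one strict improvement.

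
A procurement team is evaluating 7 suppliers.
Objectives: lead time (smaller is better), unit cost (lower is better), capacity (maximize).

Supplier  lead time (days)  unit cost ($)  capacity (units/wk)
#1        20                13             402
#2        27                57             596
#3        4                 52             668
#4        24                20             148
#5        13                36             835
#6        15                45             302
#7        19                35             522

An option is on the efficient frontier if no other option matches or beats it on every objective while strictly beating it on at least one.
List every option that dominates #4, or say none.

#1

#1: lead time 20≤24, unit cost 13≤20, capacity 402≥148 — dominates #4.
Others (#2, #3, #5, #6, #7) are each worse than #4 on at least one objective.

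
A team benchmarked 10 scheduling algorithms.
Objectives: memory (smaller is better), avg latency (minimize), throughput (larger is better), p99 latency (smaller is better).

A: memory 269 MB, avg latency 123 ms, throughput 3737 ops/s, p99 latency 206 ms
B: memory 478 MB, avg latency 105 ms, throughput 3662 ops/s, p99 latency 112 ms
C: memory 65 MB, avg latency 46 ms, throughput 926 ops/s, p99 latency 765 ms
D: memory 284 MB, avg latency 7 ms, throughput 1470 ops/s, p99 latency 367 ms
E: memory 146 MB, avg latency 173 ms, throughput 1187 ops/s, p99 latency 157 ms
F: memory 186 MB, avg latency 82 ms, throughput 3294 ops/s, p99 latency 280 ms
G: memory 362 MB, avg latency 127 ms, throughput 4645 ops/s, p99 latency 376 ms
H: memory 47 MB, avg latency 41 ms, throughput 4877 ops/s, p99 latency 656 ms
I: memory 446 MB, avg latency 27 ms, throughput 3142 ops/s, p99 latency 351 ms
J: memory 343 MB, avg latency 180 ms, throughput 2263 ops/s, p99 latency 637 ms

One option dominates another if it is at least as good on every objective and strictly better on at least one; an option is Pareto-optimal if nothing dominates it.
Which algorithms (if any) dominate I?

none

A: worse on avg latency (123 vs 27).
B: worse on memory (478 vs 446).
C: worse on avg latency (46 vs 27).
D: worse on throughput (1470 vs 3142).
E: worse on avg latency (173 vs 27).
F: worse on avg latency (82 vs 27).
G: worse on avg latency (127 vs 27).
H: worse on avg latency (41 vs 27).
J: worse on avg latency (180 vs 27).
No option dominates I.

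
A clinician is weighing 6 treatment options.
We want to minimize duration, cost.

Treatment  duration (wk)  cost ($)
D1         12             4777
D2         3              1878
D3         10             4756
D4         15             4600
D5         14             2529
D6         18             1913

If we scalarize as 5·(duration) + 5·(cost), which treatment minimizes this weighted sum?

D2

D1: 5·12 + 5·4777 = 23945
D2: 5·3 + 5·1878 = 9405
D3: 5·10 + 5·4756 = 23830
D4: 5·15 + 5·4600 = 23075
D5: 5·14 + 5·2529 = 12715
D6: 5·18 + 5·1913 = 9655
Lowest: D2 at 9405.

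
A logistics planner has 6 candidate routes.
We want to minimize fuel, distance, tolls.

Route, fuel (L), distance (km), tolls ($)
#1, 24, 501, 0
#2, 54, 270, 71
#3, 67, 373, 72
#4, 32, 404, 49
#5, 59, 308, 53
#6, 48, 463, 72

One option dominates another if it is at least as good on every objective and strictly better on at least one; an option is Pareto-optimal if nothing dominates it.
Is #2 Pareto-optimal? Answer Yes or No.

Yes

#1: worse on distance (501 vs 270).
#3: worse on fuel (67 vs 54).
#4: worse on distance (404 vs 270).
#5: worse on fuel (59 vs 54).
#6: worse on distance (463 vs 270).
No option is at least as good as #2 on every objective and strictly better on one.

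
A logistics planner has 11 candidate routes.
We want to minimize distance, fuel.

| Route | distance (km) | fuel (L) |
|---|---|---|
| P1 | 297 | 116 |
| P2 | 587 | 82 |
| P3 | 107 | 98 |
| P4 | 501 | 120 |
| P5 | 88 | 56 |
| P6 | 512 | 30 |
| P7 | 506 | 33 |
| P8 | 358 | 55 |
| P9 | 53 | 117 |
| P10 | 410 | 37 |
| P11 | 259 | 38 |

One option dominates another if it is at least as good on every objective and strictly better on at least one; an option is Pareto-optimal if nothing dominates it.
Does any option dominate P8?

Yes

P11 vs P8: distance 259≤358, fuel 38≤55 — P11 is at least as good on every objective and strictly better on at least one, so P11 dominates P8.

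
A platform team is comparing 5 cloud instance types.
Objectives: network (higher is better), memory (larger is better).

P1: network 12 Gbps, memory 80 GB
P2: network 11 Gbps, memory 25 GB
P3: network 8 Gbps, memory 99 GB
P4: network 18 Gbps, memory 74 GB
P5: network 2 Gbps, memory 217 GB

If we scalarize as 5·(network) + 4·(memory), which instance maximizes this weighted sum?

P5

P1: 5·12 + 4·80 = 380
P2: 5·11 + 4·25 = 155
P3: 5·8 + 4·99 = 436
P4: 5·18 + 4·74 = 386
P5: 5·2 + 4·217 = 878
Highest: P5 at 878.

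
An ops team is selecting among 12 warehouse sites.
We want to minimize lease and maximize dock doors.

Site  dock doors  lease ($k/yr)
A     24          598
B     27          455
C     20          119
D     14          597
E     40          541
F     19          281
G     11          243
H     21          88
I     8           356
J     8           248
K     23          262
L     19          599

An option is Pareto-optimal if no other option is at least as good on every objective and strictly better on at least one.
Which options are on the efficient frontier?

A: dominated by B (dock doors 27≥24, lease 455≤598).
B: not dominated.
C: dominated by H (dock doors 21≥20, lease 88≤119).
D: dominated by B (dock doors 27≥14, lease 455≤597).
E: not dominated (best dock doors).
F: dominated by C (dock doors 20≥19, lease 119≤281).
G: dominated by C (dock doors 20≥11, lease 119≤243).
H: not dominated (best lease).
I: dominated by C (dock doors 20≥8, lease 119≤356).
J: dominated by C (dock doors 20≥8, lease 119≤248).
K: not dominated.
L: dominated by A (dock doors 24≥19, lease 598≤599).

B, E, H, K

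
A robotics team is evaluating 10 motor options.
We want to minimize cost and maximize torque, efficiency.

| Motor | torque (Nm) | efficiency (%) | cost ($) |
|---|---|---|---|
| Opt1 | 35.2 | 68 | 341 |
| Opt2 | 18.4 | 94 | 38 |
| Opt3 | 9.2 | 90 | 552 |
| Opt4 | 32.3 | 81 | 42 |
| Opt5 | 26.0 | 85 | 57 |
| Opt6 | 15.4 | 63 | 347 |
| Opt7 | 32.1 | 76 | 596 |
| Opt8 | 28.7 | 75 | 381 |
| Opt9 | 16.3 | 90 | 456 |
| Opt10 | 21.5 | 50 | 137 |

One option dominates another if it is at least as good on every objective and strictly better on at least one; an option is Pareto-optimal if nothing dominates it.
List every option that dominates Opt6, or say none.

Opt1, Opt2, Opt4, Opt5

Opt1: torque 35.2≥15.4, efficiency 68≥63, cost 341≤347 — dominates Opt6.
Opt2: torque 18.4≥15.4, efficiency 94≥63, cost 38≤347 — dominates Opt6.
Opt4: torque 32.3≥15.4, efficiency 81≥63, cost 42≤347 — dominates Opt6.
Opt5: torque 26.0≥15.4, efficiency 85≥63, cost 57≤347 — dominates Opt6.
Others (Opt3, Opt7, Opt8, Opt9, Opt10) are each worse than Opt6 on at least one objective.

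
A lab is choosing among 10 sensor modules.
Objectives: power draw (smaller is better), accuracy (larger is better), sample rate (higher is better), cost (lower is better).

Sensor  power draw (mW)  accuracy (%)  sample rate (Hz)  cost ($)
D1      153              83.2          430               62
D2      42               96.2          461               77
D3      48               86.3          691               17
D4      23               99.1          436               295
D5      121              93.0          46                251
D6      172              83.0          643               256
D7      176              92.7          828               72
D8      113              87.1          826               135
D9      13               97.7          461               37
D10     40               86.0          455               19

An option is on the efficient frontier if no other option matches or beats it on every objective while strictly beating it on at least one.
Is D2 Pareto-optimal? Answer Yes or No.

No

D9 vs D2: power draw 13≤42, accuracy 97.7≥96.2, sample rate 461≥461, cost 37≤77 — D9 is at least as good on every objective and strictly better on at least one, so D9 dominates D2.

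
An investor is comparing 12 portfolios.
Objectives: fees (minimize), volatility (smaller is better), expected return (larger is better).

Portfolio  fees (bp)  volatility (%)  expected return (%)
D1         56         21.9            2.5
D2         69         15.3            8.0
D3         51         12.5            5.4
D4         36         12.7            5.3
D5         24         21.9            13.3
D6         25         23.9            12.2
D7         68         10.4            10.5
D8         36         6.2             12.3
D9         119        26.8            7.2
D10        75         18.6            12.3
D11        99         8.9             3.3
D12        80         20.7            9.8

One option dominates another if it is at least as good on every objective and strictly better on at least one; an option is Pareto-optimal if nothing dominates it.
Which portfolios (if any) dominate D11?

D8

D8: fees 36≤99, volatility 6.2≤8.9, expected return 12.3≥3.3 — dominates D11.
Others (D1, D2, D3, D4, D5, D6, D7, D9, D10, D12) are each worse than D11 on at least one objective.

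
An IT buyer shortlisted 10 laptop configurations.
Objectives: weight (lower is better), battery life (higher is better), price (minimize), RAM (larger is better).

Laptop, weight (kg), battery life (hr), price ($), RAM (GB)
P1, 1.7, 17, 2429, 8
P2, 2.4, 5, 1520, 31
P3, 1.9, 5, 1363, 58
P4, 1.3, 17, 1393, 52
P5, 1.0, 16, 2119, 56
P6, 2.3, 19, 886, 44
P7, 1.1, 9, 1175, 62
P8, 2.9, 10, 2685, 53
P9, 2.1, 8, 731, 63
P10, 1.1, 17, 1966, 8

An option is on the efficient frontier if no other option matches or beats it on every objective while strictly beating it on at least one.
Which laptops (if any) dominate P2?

P3: weight 1.9≤2.4, battery life 5≥5, price 1363≤1520, RAM 58≥31 — dominates P2.
P4: weight 1.3≤2.4, battery life 17≥5, price 1393≤1520, RAM 52≥31 — dominates P2.
P6: weight 2.3≤2.4, battery life 19≥5, price 886≤1520, RAM 44≥31 — dominates P2.
P7: weight 1.1≤2.4, battery life 9≥5, price 1175≤1520, RAM 62≥31 — dominates P2.
P9: weight 2.1≤2.4, battery life 8≥5, price 731≤1520, RAM 63≥31 — dominates P2.
Others (P1, P5, P8, P10) are each worse than P2 on at least one objective.

P3, P4, P6, P7, P9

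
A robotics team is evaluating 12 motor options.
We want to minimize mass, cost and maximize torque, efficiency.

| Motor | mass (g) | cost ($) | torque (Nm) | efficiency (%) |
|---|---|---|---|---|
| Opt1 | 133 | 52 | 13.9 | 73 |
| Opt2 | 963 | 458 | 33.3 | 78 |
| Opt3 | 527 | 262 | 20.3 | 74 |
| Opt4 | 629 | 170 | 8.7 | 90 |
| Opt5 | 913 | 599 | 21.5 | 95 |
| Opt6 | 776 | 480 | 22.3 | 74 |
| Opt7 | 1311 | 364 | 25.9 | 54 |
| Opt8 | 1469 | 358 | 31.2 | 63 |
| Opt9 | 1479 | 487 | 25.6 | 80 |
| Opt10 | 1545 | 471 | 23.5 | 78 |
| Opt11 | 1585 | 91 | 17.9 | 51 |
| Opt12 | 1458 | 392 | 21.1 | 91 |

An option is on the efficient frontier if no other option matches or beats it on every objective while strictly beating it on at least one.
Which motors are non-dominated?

Opt1, Opt2, Opt3, Opt4, Opt5, Opt6, Opt7, Opt8, Opt9, Opt11, Opt12

Opt1: not dominated (best mass).
Opt2: not dominated (best torque).
Opt3: not dominated.
Opt4: not dominated.
Opt5: not dominated (best efficiency).
Opt6: not dominated.
Opt7: not dominated.
Opt8: not dominated.
Opt9: not dominated.
Opt10: dominated by Opt2 (mass 963≤1545, cost 458≤471, torque 33.3≥23.5, efficiency 78≥78).
Opt11: not dominated.
Opt12: not dominated.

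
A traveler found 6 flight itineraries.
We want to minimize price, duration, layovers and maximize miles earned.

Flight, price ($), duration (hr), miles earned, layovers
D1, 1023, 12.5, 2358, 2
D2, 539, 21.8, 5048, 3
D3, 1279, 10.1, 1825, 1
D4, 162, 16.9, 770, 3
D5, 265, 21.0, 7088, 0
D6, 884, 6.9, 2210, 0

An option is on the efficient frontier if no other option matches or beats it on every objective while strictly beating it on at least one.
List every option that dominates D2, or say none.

D5

D5: price 265≤539, duration 21.0≤21.8, miles earned 7088≥5048, layovers 0≤3 — dominates D2.
Others (D1, D3, D4, D6) are each worse than D2 on at least one objective.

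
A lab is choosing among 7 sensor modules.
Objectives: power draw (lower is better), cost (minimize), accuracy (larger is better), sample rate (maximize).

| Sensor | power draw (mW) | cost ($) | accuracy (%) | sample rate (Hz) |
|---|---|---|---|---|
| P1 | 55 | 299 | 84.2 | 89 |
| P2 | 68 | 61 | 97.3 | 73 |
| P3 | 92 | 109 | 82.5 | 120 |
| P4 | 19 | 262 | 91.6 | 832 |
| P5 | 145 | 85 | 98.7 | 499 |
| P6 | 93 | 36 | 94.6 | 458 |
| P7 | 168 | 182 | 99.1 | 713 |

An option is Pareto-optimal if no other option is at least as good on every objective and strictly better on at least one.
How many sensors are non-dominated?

6

P1: dominated by P4 (power draw 19≤55, cost 262≤299, accuracy 91.6≥84.2, sample rate 832≥89).
P2: not dominated.
P3: not dominated.
P4: not dominated (best power draw).
P5: not dominated.
P6: not dominated (best cost).
P7: not dominated (best accuracy).
Pareto-optimal: P2, P3, P4, P5, P6, P7 → 6.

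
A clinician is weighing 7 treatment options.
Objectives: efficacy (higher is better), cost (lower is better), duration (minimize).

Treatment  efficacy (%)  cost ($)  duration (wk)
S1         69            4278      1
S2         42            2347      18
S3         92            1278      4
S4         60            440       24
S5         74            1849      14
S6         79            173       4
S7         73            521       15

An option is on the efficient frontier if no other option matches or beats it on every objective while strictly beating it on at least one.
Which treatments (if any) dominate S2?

S3: efficacy 92≥42, cost 1278≤2347, duration 4≤18 — dominates S2.
S5: efficacy 74≥42, cost 1849≤2347, duration 14≤18 — dominates S2.
S6: efficacy 79≥42, cost 173≤2347, duration 4≤18 — dominates S2.
S7: efficacy 73≥42, cost 521≤2347, duration 15≤18 — dominates S2.
Others (S1, S4) are each worse than S2 on at least one objective.

S3, S5, S6, S7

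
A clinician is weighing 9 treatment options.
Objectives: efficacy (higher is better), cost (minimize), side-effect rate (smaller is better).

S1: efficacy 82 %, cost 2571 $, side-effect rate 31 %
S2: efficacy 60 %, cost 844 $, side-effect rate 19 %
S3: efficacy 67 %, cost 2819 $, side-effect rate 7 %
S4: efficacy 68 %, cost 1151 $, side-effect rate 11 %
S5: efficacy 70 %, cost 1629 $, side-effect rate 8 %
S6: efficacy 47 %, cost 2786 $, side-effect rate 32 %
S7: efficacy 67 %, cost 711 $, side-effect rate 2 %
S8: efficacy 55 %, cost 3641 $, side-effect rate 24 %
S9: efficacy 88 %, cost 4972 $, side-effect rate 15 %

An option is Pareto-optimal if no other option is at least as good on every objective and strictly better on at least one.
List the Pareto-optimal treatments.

S1: not dominated.
S2: dominated by S7 (efficacy 67≥60, cost 711≤844, side-effect rate 2≤19).
S3: dominated by S7 (efficacy 67≥67, cost 711≤2819, side-effect rate 2≤7).
S4: not dominated.
S5: not dominated.
S6: dominated by S1 (efficacy 82≥47, cost 2571≤2786, side-effect rate 31≤32).
S7: not dominated (best cost).
S8: dominated by S2 (efficacy 60≥55, cost 844≤3641, side-effect rate 19≤24).
S9: not dominated (best efficacy).

S1, S4, S5, S7, S9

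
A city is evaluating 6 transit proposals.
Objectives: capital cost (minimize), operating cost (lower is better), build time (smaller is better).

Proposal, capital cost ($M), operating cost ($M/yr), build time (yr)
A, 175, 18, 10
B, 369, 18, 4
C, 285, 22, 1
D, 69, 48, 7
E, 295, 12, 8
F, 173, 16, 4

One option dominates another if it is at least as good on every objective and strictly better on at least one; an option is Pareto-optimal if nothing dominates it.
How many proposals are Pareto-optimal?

4

A: dominated by F (capital cost 173≤175, operating cost 16≤18, build time 4≤10).
B: dominated by F (capital cost 173≤369, operating cost 16≤18, build time 4≤4).
C: not dominated (best build time).
D: not dominated (best capital cost).
E: not dominated (best operating cost).
F: not dominated.
Pareto-optimal: C, D, E, F → 4.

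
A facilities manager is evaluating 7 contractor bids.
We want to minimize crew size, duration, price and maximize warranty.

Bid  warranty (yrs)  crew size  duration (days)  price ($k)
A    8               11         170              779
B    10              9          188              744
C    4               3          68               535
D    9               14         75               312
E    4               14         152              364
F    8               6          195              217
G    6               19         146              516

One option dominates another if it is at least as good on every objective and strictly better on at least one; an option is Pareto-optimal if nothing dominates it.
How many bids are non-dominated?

5

A: not dominated.
B: not dominated (best warranty).
C: not dominated (best crew size).
D: not dominated.
E: dominated by D (warranty 9≥4, crew size 14≤14, duration 75≤152, price 312≤364).
F: not dominated (best price).
G: dominated by D (warranty 9≥6, crew size 14≤19, duration 75≤146, price 312≤516).
Pareto-optimal: A, B, C, D, F → 5.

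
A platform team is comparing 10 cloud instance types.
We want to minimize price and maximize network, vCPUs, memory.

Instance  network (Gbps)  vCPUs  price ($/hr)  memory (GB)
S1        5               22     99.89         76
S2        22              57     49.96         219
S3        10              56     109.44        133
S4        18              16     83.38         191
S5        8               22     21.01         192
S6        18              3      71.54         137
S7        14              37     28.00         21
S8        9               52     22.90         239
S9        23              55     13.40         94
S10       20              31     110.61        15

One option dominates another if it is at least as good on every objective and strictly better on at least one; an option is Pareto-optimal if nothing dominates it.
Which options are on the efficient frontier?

S2, S5, S8, S9

S1: dominated by S2 (network 22≥5, vCPUs 57≥22, price 49.96≤99.89, memory 219≥76).
S2: not dominated (best vCPUs).
S3: dominated by S2 (network 22≥10, vCPUs 57≥56, price 49.96≤109.44, memory 219≥133).
S4: dominated by S2 (network 22≥18, vCPUs 57≥16, price 49.96≤83.38, memory 219≥191).
S5: not dominated.
S6: dominated by S2 (network 22≥18, vCPUs 57≥3, price 49.96≤71.54, memory 219≥137).
S7: dominated by S9 (network 23≥14, vCPUs 55≥37, price 13.40≤28.00, memory 94≥21).
S8: not dominated (best memory).
S9: not dominated (best network).
S10: dominated by S2 (network 22≥20, vCPUs 57≥31, price 49.96≤110.61, memory 219≥15).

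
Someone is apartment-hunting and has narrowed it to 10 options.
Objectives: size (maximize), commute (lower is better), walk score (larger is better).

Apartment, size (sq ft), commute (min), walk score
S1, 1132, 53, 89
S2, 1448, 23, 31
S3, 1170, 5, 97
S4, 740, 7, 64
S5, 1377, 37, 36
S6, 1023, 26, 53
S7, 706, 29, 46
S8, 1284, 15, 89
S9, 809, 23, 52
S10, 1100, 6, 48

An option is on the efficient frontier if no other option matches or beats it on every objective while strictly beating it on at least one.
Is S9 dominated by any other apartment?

S3 vs S9: size 1170≥809, commute 5≤23, walk score 97≥52 — S3 is at least as good on every objective and strictly better on at least one, so S3 dominates S9.

Yes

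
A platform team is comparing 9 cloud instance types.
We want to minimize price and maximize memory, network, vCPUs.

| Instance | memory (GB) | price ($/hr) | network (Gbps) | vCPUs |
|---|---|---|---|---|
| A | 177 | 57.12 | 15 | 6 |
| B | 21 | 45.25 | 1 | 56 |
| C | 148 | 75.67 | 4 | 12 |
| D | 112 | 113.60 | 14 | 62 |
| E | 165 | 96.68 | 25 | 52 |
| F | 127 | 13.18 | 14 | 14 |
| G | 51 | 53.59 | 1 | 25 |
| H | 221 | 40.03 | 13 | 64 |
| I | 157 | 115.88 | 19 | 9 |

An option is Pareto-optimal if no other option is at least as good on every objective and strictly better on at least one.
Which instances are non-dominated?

A: not dominated.
B: dominated by H (memory 221≥21, price 40.03≤45.25, network 13≥1, vCPUs 64≥56).
C: dominated by H (memory 221≥148, price 40.03≤75.67, network 13≥4, vCPUs 64≥12).
D: not dominated.
E: not dominated (best network).
F: not dominated (best price).
G: dominated by H (memory 221≥51, price 40.03≤53.59, network 13≥1, vCPUs 64≥25).
H: not dominated (best memory).
I: dominated by E (memory 165≥157, price 96.68≤115.88, network 25≥19, vCPUs 52≥9).

A, D, E, F, H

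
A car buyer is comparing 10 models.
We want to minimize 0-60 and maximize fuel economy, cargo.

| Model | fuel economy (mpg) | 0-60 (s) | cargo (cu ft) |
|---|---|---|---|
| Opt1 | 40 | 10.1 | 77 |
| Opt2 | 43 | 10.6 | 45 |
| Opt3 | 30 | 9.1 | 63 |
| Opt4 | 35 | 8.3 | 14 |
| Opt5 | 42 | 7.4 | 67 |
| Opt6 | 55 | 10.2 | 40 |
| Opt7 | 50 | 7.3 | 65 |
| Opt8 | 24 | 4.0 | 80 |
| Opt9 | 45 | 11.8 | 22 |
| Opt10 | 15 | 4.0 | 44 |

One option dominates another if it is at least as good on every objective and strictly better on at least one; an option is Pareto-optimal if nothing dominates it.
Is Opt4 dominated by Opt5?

Yes

Opt5 vs Opt4: fuel economy 42≥35, 0-60 7.4≤8.3, cargo 67≥14 — Opt5 is at least as good on every objective with at least one strict improvement.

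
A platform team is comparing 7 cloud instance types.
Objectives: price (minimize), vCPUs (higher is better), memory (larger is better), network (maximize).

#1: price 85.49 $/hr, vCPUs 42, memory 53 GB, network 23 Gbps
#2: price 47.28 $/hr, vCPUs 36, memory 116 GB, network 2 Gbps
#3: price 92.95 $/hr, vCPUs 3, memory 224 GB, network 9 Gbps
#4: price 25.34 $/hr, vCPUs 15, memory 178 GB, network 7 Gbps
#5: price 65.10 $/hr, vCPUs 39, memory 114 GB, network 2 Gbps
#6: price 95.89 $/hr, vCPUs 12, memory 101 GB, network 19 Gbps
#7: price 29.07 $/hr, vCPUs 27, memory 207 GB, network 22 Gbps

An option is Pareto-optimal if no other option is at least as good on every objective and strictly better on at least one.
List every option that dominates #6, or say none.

#7: price 29.07≤95.89, vCPUs 27≥12, memory 207≥101, network 22≥19 — dominates #6.
Others (#1, #2, #3, #4, #5) are each worse than #6 on at least one objective.

#7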